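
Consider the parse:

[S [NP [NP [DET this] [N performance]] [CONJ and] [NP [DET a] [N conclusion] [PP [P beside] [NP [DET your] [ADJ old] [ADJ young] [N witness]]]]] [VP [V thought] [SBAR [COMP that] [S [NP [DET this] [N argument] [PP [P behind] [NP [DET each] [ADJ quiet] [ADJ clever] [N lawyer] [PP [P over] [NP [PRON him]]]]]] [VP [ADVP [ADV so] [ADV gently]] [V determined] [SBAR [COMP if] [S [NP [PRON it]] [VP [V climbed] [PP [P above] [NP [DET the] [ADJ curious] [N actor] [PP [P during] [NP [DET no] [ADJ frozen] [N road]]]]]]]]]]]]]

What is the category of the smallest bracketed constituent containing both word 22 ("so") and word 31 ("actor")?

VP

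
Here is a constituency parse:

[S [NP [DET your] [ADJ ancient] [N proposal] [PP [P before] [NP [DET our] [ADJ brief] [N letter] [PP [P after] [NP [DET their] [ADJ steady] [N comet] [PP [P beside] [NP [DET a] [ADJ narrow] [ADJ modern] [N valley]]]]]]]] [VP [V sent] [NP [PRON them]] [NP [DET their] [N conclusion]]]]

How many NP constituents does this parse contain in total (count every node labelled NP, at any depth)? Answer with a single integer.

Listing each NP by its span: [NP your ancient proposal before our brief letter after their steady comet beside a narrow modern valley]; [NP our brief letter after their steady comet beside a narrow modern valley]; [NP their steady comet beside a narrow modern valley]; [NP a narrow modern valley]; [NP them]; [NP their conclusion] — that makes 6.

6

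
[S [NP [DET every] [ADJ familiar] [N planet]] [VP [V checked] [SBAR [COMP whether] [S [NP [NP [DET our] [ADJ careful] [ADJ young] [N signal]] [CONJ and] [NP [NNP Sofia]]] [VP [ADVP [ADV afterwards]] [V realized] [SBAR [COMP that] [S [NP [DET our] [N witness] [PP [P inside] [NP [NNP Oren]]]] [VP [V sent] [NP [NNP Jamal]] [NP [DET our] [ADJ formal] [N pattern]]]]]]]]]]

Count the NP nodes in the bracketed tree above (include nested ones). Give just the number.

8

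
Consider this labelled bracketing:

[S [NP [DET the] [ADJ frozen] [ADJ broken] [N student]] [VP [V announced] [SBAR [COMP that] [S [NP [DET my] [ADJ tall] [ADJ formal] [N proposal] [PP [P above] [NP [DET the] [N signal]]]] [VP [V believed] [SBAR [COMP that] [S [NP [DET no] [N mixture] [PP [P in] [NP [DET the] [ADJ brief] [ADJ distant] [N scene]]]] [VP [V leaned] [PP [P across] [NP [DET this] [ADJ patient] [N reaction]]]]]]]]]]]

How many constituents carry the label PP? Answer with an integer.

3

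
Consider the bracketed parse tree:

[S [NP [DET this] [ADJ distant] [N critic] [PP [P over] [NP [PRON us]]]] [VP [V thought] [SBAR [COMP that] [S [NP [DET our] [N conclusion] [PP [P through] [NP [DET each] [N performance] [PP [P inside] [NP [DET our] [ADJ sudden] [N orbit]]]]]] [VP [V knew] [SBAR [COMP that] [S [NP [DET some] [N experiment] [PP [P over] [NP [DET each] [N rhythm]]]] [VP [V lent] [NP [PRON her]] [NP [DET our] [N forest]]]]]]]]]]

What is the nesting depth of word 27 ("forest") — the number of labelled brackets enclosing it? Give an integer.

10

Counting open brackets not yet closed at "forest": [S [VP [SBAR [S [VP [SBAR [S [VP [NP [N = 10.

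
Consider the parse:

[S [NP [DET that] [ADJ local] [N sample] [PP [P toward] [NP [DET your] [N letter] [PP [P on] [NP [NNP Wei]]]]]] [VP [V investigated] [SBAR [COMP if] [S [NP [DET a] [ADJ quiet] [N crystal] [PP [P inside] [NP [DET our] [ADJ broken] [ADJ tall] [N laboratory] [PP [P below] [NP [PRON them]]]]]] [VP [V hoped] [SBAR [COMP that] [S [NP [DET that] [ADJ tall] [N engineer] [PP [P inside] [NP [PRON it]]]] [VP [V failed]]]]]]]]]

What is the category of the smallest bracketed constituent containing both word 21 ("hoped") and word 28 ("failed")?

Both words fall inside [VP hoped that that tall engineer inside it failed] (words 21–28), and no smaller constituent contains them both. Label: VP.

VP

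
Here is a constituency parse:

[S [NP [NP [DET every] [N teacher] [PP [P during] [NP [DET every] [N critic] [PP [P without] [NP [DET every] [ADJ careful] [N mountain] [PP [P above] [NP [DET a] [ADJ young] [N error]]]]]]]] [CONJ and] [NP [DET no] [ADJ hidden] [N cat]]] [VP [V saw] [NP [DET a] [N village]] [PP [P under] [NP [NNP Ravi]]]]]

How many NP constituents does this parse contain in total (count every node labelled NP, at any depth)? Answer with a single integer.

8

Listing each NP by its span: [NP every teacher during every critic without every careful mountain above a young error and no hidden cat]; [NP every teacher during every critic without every careful mountain above a young error]; [NP every critic without every careful mountain above a young error]; [NP every careful mountain above a young error]; [NP a young error]; [NP no hidden cat] … — that makes 8.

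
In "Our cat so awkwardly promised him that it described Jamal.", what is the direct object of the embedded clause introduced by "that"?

Jamal

The verb of the embedded clause introduced by "that" is "described"; its direct object is the NP "Jamal".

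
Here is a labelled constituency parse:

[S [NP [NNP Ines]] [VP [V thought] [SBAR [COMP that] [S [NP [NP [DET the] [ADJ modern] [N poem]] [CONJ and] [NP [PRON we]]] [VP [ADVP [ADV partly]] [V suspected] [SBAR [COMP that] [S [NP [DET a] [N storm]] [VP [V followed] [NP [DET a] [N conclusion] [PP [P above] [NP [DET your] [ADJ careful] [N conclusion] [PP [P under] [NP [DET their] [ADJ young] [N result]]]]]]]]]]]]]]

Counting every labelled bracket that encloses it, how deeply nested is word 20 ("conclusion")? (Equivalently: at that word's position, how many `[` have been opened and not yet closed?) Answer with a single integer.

12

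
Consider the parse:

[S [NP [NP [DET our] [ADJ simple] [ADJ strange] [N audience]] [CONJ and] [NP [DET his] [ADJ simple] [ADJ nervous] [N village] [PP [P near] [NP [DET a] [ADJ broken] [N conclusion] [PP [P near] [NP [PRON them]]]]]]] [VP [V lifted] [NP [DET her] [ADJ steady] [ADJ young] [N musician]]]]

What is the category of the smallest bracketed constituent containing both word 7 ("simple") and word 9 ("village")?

The smallest bracket enclosing both words is [NP his simple nervous village near a broken conclusion near them], so the label is NP.

NP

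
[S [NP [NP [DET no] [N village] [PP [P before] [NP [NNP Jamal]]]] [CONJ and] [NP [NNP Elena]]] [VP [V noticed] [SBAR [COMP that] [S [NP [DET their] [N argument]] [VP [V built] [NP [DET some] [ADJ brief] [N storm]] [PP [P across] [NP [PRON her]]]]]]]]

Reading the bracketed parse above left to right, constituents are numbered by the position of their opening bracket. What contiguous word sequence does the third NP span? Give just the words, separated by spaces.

Opening `[NP` markers occur at word positions 1, 1, 4, 6, 9, 12, 16; the third of these opens the constituent [NP Jamal].

Jamal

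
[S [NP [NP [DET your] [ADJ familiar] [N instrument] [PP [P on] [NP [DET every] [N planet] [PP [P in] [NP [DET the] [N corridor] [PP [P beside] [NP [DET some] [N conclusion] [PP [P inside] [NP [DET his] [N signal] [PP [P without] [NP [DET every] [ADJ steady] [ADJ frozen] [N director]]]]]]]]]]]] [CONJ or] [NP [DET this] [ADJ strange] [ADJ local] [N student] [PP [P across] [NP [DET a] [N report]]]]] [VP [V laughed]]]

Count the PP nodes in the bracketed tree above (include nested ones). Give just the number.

6

Scanning left to right, an opening `[PP` appears at word positions 4, 7, 10, 13, 16, 26 — 6 in total.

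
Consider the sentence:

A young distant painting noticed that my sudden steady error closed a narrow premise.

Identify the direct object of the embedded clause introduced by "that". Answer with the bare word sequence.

a narrow premise

Within the embedded clause introduced by "that", the direct object of "closed" is "a narrow premise".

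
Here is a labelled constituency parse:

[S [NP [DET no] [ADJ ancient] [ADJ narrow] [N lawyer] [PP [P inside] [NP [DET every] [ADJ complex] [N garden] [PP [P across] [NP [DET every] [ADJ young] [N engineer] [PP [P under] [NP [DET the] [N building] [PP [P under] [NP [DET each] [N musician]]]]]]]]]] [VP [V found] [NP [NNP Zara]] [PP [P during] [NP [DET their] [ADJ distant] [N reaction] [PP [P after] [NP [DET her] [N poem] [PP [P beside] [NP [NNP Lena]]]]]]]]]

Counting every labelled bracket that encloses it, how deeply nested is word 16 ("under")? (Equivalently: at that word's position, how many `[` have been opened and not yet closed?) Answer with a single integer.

10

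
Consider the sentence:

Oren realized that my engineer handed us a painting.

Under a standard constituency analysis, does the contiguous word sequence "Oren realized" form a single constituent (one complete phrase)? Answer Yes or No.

No

The sequence begins inside the noun phrase "Oren" and ends inside the verb phrase "realized that my engineer handed us a painting"; it crosses a phrase boundary, so no single node in the tree spans exactly those words.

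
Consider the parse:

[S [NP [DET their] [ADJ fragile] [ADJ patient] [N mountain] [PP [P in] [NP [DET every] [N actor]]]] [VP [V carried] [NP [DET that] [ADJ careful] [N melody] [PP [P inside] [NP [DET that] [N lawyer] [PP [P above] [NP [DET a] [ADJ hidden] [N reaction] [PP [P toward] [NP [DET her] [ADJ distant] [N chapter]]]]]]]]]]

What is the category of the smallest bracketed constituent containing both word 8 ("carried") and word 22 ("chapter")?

VP

Both words fall inside [VP carried that careful melody inside that lawyer above a hidden reaction toward her distant chapter] (words 8–22), and no smaller constituent contains them both. Label: VP.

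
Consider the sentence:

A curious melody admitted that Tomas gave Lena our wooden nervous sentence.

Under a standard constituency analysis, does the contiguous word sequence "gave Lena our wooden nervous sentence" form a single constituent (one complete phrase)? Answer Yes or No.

Yes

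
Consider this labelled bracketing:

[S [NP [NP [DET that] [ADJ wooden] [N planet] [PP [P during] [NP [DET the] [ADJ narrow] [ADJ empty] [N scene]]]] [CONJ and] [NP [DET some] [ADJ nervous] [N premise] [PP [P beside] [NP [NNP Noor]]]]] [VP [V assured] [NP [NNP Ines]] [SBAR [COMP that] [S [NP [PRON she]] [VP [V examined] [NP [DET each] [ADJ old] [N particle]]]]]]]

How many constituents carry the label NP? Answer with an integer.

Listing each NP by its span: [NP that wooden planet during the narrow empty scene and some nervous premise beside Noor]; [NP that wooden planet during the narrow empty scene]; [NP the narrow empty scene]; [NP some nervous premise beside Noor]; [NP Noor]; [NP Ines] … — that makes 8.

8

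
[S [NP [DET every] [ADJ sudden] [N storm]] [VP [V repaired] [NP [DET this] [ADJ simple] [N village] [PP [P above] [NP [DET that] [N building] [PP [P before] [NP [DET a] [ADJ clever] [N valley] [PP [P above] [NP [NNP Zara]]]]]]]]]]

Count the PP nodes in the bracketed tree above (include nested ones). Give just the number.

3

The PP constituents are: [PP above that building before a clever valley above Zara]; [PP before a clever valley above Zara]; [PP above Zara]. Total: 3.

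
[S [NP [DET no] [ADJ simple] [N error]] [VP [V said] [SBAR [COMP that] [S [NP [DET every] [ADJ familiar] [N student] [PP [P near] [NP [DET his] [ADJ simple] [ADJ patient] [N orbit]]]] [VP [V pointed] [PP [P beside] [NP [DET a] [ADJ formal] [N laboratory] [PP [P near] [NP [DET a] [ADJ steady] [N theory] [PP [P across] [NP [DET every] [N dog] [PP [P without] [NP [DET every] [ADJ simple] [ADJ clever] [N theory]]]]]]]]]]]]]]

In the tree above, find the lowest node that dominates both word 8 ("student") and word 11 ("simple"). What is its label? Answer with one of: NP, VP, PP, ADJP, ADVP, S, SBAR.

NP

Word 8 lies under S → VP → SBAR → S → NP → N; word 11 lies under S → VP → SBAR → S → NP → PP → NP → ADJ. The lowest shared node is the NP.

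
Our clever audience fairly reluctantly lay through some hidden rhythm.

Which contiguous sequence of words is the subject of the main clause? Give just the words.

"our clever audience" is the NP that combines with the VP headed by "lay" to form the main clause — the subject.

our clever audience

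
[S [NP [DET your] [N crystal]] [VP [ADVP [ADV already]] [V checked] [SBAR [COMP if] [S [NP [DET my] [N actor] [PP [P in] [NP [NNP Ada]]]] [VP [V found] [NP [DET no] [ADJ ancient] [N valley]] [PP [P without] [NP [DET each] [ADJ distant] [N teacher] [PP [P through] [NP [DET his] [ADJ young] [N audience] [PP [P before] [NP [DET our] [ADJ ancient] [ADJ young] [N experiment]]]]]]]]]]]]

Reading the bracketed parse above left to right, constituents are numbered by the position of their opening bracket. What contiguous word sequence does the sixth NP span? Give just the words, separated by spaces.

his young audience before our ancient young experiment

Opening `[NP` markers occur at word positions 1, 6, 9, 11, 15, 19, 23; the sixth of these opens the constituent [NP his young audience before our ancient young experiment].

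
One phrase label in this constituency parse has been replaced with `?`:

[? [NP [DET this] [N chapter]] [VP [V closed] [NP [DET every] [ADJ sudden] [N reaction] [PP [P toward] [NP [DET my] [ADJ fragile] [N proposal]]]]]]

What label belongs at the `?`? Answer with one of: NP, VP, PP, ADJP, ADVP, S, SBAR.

S

Looking at what the `?` directly dominates — NP, VP — this is a clause (S).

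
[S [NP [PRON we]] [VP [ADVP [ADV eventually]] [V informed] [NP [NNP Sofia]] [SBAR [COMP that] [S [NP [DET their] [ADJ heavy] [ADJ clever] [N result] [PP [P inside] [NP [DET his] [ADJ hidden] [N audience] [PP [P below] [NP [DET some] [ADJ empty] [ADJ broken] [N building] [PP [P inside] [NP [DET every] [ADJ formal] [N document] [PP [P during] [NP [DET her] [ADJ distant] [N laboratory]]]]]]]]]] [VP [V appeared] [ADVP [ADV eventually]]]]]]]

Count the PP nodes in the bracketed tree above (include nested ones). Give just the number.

Listing each PP by its span: [PP inside his hidden audience below some empty broken building inside every formal document during her distant laboratory]; [PP below some empty broken building inside every formal document during her distant laboratory]; [PP inside every formal document during her distant laboratory]; [PP during her distant laboratory] — that makes 4.

4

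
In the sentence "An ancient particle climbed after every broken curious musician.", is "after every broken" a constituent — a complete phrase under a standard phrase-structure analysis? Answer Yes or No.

No

"after" belongs to the preposition "after" while "broken" belongs to the noun phrase "every broken curious musician"; a span that runs across that boundary is not a single phrase.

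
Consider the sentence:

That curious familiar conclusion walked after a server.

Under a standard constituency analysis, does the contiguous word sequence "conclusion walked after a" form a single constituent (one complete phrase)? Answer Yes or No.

No

The smallest constituent containing the whole sequence is the clause [S that curious familiar conclusion walked after a server], but the sequence is only part of it — it straddles the boundary between noun phrase "that curious familiar conclusion" and verb phrase "walked after a server".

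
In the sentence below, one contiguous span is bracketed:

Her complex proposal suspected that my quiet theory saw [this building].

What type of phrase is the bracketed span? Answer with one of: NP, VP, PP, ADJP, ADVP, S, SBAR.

NP

The bracketed span "this building" is headed by "building", making it a noun phrase (NP).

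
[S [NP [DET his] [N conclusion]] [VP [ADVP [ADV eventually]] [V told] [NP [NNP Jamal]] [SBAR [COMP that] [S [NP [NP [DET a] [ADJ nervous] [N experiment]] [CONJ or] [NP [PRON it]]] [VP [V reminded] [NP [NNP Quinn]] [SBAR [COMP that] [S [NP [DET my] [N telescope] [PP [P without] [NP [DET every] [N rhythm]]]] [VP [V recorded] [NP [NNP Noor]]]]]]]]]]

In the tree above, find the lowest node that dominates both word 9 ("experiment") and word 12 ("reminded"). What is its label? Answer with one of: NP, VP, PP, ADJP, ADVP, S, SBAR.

S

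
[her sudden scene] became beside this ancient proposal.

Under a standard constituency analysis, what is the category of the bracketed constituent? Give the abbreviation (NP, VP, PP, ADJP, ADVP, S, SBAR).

"scene" is the head of the bracketed span, so the span is a noun phrase: NP.

NP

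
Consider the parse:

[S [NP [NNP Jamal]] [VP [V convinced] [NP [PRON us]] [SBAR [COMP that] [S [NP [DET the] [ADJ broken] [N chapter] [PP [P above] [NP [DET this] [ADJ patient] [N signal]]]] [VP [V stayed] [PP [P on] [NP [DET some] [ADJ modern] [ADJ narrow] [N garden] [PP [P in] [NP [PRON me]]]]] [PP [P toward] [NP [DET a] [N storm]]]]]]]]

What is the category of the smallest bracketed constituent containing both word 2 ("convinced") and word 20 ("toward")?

Word 2 lies under S → VP → V; word 20 lies under S → VP → SBAR → S → VP → PP → P. The lowest shared node is the VP.

VP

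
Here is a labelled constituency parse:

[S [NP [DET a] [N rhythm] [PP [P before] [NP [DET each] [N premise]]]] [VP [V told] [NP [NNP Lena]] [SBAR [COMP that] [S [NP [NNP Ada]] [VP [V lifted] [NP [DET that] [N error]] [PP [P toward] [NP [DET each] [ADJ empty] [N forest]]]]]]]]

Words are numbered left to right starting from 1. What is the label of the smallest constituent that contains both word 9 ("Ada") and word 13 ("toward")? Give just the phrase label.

The smallest bracket enclosing both words is [S Ada lifted that error toward each empty forest], so the label is S.

S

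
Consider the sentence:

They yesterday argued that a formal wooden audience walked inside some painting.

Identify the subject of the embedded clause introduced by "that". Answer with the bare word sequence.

a formal wooden audience

In the embedded clause introduced by "that" the verb is "walked"; the NP preceding it, "a formal wooden audience", is the subject.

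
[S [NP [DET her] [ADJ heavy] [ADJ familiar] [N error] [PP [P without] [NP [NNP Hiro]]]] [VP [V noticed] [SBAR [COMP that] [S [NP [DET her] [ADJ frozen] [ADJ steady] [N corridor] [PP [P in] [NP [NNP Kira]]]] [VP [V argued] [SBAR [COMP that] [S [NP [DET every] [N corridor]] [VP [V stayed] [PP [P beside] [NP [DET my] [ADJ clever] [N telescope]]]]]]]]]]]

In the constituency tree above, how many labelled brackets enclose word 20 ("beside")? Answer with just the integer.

10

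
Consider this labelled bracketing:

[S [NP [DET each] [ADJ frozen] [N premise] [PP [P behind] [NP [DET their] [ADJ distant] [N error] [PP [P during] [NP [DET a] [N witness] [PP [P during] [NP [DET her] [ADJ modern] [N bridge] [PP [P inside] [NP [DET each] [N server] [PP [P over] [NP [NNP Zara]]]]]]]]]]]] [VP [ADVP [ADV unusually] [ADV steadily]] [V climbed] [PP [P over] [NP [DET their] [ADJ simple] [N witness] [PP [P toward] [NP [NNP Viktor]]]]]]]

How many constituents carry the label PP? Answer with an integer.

7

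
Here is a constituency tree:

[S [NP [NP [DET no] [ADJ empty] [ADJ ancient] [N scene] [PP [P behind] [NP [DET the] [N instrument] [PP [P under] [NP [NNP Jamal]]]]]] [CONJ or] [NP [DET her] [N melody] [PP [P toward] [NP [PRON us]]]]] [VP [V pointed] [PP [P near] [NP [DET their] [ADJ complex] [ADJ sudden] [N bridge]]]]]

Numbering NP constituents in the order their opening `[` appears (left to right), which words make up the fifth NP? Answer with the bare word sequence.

her melody toward us

In left-to-right order the NP constituents are "no empty ancient scene behind the instrument under Jamal or her melody toward us"; "no empty ancient scene behind the instrument under Jamal"; "the instrument under Jamal"; "Jamal"; "her melody toward us"; "us"; "their complex sudden bridge". Number 5 is "her melody toward us".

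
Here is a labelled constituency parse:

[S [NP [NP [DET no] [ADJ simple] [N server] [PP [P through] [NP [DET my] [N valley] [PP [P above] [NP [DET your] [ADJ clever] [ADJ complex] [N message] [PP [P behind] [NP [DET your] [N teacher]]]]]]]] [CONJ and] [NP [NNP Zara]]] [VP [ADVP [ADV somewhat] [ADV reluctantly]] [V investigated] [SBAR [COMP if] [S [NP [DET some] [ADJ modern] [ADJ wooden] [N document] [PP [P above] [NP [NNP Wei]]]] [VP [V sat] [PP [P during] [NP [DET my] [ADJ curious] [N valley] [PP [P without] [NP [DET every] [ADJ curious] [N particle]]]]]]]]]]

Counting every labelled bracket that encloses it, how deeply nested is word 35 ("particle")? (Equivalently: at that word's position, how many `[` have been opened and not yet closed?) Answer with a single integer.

10

Path from the root down to the word: S → VP → SBAR → S → VP → PP → NP → PP → NP → N. That is 10 enclosing brackets.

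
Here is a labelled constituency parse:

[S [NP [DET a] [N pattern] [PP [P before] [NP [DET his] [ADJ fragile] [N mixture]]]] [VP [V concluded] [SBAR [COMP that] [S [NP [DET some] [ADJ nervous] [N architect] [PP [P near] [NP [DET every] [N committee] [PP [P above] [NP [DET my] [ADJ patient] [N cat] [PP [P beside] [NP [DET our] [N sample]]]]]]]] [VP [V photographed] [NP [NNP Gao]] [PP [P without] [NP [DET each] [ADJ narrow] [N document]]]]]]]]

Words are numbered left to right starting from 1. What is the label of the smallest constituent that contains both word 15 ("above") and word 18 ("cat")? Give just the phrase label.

Word 15 lies under S → VP → SBAR → S → NP → PP → NP → PP → P; word 18 lies under S → VP → SBAR → S → NP → PP → NP → PP → NP → N. The lowest shared node is the PP.

PP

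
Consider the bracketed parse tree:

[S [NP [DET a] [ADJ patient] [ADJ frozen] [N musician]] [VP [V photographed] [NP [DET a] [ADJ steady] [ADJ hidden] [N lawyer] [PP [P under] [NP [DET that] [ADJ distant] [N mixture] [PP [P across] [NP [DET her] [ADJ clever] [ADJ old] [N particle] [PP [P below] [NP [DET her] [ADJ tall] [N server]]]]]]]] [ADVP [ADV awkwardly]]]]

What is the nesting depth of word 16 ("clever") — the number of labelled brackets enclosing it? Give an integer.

8

Path from the root down to the word: S → VP → NP → PP → NP → PP → NP → ADJ. That is 8 enclosing brackets.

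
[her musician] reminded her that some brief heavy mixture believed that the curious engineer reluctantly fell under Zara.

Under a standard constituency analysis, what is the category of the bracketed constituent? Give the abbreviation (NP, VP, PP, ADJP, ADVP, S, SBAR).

The span is built around the noun "musician" — a noun phrase (NP).

NP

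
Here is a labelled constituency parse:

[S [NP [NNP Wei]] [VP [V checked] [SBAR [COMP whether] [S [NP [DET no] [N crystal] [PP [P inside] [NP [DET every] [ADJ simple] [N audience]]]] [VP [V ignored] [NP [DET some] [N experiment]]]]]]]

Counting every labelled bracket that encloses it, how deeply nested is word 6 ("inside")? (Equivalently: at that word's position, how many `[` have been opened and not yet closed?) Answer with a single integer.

7

Path from the root down to the word: S → VP → SBAR → S → NP → PP → P. That is 7 enclosing brackets.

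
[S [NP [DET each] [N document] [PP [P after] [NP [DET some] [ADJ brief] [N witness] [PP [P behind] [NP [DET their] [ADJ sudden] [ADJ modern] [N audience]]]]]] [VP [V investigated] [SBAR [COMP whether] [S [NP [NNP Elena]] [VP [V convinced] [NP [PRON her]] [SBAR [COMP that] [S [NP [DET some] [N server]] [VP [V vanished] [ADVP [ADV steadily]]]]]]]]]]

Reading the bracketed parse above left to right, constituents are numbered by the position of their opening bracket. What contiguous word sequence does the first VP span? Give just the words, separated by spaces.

In left-to-right order the VP constituents are "investigated whether Elena convinced her that some server vanished steadily"; "convinced her that some server vanished steadily"; "vanished steadily". Number 1 is "investigated whether Elena convinced her that some server vanished steadily".

investigated whether Elena convinced her that some server vanished steadily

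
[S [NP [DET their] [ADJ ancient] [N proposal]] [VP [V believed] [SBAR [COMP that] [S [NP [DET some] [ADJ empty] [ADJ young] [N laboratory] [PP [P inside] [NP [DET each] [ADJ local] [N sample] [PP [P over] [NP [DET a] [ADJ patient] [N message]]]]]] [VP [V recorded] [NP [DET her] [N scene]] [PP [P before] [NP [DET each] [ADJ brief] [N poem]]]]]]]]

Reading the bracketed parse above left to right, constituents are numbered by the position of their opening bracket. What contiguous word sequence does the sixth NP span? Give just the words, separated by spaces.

In left-to-right order the NP constituents are "their ancient proposal"; "some empty young laboratory inside each local sample over a patient message"; "each local sample over a patient message"; "a patient message"; "her scene"; "each brief poem". Number 6 is "each brief poem".

each brief poem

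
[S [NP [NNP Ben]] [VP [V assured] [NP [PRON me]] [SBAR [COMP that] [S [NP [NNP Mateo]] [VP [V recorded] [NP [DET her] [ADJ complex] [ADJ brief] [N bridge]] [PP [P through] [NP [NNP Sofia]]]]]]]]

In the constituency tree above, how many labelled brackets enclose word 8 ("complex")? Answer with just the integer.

7

Path from the root down to the word: S → VP → SBAR → S → VP → NP → ADJ. That is 7 enclosing brackets.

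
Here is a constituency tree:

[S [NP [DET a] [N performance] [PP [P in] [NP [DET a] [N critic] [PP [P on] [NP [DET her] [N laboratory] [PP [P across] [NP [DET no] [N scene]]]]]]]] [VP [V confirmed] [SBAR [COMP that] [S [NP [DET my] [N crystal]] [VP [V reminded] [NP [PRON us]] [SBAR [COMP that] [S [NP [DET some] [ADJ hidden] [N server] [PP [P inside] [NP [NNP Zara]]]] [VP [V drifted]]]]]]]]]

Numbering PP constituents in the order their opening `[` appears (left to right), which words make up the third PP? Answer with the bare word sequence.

across no scene

Opening `[PP` markers occur at word positions 3, 6, 9, 22; the third of these opens the constituent [PP across no scene].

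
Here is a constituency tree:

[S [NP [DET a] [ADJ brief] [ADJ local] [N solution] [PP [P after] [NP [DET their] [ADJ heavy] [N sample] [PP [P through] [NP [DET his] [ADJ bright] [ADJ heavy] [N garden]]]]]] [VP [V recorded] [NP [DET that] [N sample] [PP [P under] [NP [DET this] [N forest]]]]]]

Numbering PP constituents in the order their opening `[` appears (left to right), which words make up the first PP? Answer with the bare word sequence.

In left-to-right order the PP constituents are "after their heavy sample through his bright heavy garden"; "through his bright heavy garden"; "under this forest". Number 1 is "after their heavy sample through his bright heavy garden".

after their heavy sample through his bright heavy garden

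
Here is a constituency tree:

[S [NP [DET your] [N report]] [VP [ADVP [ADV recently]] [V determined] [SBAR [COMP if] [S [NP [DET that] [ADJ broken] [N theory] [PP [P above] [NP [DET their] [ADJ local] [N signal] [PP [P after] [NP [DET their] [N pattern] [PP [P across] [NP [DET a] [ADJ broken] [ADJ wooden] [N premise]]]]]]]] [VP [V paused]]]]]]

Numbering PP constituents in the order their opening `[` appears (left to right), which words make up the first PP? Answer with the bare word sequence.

The PP opening brackets appear, in order, over: "above their local signal after their pattern across a broken wooden premise"; "after their pattern across a broken wooden premise"; "across a broken wooden premise". The first one spans "above their local signal after their pattern across a broken wooden premise".

above their local signal after their pattern across a broken wooden premise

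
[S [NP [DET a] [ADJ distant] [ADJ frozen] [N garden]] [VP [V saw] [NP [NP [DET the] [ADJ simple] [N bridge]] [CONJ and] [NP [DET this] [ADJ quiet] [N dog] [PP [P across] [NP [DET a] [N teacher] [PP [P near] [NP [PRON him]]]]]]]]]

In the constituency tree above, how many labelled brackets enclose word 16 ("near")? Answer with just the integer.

The word sits inside P, which is inside PP, inside NP, inside PP, inside NP, inside NP, inside VP, inside S — 8 brackets in all.

8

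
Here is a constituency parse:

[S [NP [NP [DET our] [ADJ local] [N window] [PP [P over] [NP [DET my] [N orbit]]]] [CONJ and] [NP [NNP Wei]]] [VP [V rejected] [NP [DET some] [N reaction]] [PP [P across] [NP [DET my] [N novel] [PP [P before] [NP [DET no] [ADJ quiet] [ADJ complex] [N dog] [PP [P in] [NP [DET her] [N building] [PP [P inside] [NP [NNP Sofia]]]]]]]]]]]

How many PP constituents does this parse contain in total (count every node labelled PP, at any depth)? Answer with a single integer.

5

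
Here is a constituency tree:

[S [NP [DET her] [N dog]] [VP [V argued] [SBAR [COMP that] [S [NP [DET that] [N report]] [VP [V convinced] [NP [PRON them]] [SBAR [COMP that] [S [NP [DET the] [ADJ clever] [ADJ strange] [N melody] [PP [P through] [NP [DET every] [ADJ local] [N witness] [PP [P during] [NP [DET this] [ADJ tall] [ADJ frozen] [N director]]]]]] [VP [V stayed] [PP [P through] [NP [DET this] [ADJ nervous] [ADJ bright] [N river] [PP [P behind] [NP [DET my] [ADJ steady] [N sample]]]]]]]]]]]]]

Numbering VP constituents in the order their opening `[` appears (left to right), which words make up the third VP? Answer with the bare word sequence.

stayed through this nervous bright river behind my steady sample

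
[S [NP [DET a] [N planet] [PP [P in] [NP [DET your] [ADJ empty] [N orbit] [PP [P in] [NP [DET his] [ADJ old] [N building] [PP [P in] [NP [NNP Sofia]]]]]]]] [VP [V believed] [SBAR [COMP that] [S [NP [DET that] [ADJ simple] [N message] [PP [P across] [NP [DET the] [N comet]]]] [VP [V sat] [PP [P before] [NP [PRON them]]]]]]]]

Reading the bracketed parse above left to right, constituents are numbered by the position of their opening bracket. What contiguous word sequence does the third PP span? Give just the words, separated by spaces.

in Sofia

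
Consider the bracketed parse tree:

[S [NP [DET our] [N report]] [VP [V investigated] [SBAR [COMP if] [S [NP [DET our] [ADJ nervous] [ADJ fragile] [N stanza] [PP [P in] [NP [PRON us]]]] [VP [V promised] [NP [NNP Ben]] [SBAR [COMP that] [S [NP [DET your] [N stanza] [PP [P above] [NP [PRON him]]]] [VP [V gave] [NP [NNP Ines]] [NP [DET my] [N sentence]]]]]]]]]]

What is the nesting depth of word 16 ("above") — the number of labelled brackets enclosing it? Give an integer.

10

Path from the root down to the word: S → VP → SBAR → S → VP → SBAR → S → NP → PP → P. That is 10 enclosing brackets.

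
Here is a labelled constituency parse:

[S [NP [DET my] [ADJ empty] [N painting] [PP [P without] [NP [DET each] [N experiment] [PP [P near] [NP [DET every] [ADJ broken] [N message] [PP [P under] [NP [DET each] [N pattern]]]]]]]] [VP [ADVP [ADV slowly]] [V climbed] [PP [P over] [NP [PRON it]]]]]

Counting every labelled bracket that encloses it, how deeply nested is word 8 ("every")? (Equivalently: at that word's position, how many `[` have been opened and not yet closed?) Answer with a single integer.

7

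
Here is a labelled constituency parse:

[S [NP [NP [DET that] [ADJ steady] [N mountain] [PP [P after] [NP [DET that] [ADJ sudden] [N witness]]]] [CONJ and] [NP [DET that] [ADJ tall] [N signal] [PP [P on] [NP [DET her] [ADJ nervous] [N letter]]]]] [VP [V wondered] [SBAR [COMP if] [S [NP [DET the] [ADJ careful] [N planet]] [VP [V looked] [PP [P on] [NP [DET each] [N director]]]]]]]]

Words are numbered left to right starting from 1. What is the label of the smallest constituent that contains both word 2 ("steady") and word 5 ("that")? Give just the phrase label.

The smallest bracket enclosing both words is [NP that steady mountain after that sudden witness], so the label is NP.

NP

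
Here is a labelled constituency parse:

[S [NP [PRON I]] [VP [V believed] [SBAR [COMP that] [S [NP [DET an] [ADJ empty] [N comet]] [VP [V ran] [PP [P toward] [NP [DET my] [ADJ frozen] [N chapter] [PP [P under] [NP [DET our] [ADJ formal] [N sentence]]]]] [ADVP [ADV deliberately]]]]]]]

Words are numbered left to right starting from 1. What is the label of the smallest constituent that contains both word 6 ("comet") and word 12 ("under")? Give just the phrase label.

S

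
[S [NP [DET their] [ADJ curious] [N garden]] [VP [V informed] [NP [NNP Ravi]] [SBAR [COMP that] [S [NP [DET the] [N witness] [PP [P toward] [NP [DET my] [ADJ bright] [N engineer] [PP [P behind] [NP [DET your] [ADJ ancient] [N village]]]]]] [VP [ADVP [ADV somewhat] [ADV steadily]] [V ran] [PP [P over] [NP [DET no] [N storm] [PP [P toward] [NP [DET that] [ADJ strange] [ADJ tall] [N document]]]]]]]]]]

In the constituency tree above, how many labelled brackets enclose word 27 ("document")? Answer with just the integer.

10

The word sits inside N, which is inside NP, inside PP, inside NP, inside PP, inside VP, inside S, inside SBAR, inside VP, inside S — 10 brackets in all.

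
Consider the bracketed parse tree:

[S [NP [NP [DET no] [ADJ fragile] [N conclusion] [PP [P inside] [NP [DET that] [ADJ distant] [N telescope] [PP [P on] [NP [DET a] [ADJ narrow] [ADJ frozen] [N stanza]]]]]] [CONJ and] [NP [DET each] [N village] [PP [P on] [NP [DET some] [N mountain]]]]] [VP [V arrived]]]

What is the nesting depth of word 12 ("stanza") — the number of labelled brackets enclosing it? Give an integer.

Path from the root down to the word: S → NP → NP → PP → NP → PP → NP → N. That is 8 enclosing brackets.

8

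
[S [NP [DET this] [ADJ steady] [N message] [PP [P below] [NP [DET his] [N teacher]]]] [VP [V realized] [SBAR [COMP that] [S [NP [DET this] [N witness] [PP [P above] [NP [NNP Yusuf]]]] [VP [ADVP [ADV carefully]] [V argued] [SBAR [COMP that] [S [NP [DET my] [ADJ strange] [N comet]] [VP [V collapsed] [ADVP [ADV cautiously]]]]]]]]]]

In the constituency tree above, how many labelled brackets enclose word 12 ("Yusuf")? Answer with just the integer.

Path from the root down to the word: S → VP → SBAR → S → NP → PP → NP → NNP. That is 8 enclosing brackets.

8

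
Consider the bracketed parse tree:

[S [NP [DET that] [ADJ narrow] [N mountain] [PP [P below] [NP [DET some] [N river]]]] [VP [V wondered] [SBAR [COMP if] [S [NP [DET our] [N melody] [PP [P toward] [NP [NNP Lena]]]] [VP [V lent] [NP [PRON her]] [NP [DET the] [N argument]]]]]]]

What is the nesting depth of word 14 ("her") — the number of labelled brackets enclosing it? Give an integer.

7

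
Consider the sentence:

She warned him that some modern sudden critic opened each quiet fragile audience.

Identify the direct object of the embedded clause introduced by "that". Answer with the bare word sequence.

Within the embedded clause introduced by "that", the direct object of "opened" is "each quiet fragile audience".

each quiet fragile audience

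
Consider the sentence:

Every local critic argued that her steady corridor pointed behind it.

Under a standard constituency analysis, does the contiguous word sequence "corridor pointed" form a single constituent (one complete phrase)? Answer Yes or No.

No

The smallest constituent containing the whole sequence is the clause [S her steady corridor pointed behind it], but the sequence is only part of it — it straddles the boundary between noun phrase "her steady corridor" and verb phrase "pointed behind it".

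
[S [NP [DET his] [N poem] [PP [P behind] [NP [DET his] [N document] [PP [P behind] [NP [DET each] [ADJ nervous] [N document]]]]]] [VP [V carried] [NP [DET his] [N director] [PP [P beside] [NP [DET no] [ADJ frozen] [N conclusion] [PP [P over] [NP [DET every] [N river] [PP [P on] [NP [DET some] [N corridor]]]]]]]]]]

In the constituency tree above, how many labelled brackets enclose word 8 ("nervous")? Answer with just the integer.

7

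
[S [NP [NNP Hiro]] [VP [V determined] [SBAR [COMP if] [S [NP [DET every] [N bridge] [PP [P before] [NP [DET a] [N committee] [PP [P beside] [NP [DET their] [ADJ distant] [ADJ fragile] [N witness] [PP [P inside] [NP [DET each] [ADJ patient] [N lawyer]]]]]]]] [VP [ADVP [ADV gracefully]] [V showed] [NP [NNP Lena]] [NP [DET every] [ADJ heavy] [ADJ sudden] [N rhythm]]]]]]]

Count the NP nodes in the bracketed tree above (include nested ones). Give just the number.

7

Listing each NP by its span: [NP Hiro]; [NP every bridge before a committee beside their distant fragile witness inside each patient lawyer]; [NP a committee beside their distant fragile witness inside each patient lawyer]; [NP their distant fragile witness inside each patient lawyer]; [NP each patient lawyer]; [NP Lena] … — that makes 7.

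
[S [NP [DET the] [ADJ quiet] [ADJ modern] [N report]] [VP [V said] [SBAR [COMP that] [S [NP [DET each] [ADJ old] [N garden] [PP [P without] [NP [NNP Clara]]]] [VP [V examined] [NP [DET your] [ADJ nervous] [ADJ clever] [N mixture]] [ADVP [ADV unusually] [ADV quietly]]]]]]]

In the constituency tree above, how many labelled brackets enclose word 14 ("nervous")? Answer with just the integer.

7

Counting open brackets not yet closed at "nervous": [S [VP [SBAR [S [VP [NP [ADJ = 7.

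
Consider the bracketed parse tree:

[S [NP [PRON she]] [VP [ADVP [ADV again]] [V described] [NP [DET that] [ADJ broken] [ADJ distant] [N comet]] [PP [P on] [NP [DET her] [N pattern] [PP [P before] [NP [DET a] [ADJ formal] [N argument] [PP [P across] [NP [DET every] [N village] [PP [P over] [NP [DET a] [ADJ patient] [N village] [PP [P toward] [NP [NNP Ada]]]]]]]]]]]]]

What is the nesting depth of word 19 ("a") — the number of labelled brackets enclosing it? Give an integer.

11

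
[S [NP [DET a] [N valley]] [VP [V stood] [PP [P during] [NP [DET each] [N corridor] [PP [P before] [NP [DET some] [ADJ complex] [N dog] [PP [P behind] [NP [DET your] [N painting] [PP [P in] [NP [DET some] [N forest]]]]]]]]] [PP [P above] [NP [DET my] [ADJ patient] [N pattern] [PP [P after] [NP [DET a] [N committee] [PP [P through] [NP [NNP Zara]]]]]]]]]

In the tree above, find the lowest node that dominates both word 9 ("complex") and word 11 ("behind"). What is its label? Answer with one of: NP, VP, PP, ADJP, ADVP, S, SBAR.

NP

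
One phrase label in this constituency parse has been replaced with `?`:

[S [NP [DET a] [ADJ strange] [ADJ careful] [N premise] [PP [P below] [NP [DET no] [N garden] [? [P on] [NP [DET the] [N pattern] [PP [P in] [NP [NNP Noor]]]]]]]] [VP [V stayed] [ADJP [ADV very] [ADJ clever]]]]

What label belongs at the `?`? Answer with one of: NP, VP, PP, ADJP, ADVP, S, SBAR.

PP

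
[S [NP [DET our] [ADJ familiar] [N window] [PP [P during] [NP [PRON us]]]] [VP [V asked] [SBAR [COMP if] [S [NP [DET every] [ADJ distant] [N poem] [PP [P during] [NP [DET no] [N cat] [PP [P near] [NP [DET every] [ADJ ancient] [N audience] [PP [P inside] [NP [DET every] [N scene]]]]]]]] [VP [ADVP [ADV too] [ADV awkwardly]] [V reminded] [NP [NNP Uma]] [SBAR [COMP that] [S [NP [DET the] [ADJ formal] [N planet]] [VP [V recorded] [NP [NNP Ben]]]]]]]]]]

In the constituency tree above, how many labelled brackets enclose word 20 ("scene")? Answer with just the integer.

12

Path from the root down to the word: S → VP → SBAR → S → NP → PP → NP → PP → NP → PP → NP → N. That is 12 enclosing brackets.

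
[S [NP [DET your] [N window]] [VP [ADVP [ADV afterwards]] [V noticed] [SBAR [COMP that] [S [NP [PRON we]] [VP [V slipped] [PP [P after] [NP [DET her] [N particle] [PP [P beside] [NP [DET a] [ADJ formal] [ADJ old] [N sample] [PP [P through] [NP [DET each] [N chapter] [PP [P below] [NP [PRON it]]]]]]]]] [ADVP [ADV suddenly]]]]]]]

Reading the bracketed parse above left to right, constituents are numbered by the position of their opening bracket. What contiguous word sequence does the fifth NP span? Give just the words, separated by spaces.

each chapter below it

Opening `[NP` markers occur at word positions 1, 6, 9, 12, 17, 20; the fifth of these opens the constituent [NP each chapter below it].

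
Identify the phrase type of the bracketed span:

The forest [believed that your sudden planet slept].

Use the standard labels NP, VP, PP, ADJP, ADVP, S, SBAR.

VP

"believed" is the head of the bracketed span, so the span is a verb phrase: VP.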